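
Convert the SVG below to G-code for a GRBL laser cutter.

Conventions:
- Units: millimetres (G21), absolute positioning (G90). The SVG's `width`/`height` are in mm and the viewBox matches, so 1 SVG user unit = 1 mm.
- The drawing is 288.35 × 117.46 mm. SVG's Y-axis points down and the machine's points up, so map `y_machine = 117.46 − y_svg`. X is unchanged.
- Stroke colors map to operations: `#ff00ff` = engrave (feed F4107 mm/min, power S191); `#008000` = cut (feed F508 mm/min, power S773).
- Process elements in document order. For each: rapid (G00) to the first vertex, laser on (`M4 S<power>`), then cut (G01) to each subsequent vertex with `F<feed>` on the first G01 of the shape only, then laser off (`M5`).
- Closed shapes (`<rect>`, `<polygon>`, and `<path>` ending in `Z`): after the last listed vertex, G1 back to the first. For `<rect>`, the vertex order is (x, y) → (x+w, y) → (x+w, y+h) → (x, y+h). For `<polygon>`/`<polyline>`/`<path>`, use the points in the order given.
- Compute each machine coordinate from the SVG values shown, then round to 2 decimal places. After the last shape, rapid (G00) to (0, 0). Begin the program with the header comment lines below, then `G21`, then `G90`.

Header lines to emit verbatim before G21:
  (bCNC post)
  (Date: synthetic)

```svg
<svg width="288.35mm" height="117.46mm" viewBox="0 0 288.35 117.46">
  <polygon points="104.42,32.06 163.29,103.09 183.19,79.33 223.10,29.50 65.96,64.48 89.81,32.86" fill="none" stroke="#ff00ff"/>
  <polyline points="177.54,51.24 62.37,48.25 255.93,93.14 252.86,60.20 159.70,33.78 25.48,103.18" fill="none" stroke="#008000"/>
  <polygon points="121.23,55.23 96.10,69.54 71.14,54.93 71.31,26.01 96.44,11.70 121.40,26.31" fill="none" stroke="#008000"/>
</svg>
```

(bCNC post)
(Date: synthetic)
G21
G90
G00 X104.42 Y85.40
M4 S191
G01 X163.29 Y14.37 F4107
G01 X183.19 Y38.13
G01 X223.10 Y87.96
G01 X65.96 Y52.98
G01 X89.81 Y84.60
G01 X104.42 Y85.40
M5
G00 X177.54 Y66.22
M4 S773
G01 X62.37 Y69.21 F508
G01 X255.93 Y24.32
G01 X252.86 Y57.26
G01 X159.70 Y83.68
G01 X25.48 Y14.28
M5
G00 X121.23 Y62.23
M4 S773
G01 X96.10 Y47.92 F508
G01 X71.14 Y62.53
G01 X71.31 Y91.45
G01 X96.44 Y105.76
G01 X121.40 Y91.15
G01 X121.23 Y62.23
M5
G00 X0.00 Y0.00

1 u = 1 mm; y_m = 117.46 − y.

[1] `<polygon>` closed polygon, #ff00ff→engrave S191 F4107: (104.42,85.40) → (163.29,14.37) → (183.19,38.13) → (223.10,87.96) → (65.96,52.98) → (89.81,84.60) → (104.42,85.40) (closed)

[2] `<polyline>` open polyline, #008000→cut S773 F508: (177.54,66.22) → (62.37,69.21) → (255.93,24.32) → (252.86,57.26) → (159.70,83.68) → (25.48,14.28)

[3] `<polygon>` regular polygon, #008000→cut S773 F508: (121.23,62.23) → (96.10,47.92) → (71.14,62.53) → (71.31,91.45) → (96.44,105.76) → (121.40,91.15) → (121.23,62.23) (closed)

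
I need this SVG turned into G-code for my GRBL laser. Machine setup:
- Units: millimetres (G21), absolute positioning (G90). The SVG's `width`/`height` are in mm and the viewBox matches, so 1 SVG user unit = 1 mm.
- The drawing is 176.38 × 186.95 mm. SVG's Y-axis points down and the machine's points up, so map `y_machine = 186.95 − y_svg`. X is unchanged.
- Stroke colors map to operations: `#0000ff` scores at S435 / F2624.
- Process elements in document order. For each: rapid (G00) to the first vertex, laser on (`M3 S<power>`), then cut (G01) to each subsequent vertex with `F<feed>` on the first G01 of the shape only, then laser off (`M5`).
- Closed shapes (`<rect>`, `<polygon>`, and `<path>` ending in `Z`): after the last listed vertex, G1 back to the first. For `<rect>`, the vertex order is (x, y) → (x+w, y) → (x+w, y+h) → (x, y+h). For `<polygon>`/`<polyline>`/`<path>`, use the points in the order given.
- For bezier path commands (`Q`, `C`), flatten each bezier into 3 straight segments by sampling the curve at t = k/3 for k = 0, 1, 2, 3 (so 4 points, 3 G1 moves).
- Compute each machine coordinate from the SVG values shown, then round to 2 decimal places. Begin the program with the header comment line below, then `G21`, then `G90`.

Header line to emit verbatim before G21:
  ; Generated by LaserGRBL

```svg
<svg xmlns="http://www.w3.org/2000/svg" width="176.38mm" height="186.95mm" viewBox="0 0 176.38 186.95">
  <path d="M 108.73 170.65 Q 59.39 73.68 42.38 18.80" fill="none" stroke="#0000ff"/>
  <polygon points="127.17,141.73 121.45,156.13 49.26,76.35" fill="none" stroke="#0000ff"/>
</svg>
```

viewBox `0 0 176.38 186.95` with mm width/height → 1 unit = 1 mm. Flip: y_m = 186.95 − y_svg.

**Shape 1** — `<path>` quadratic bezier, stroke `#0000ff` → score (S435, F2624). Control points (SVG): P0=(108.73,170.65), P1=(59.39,73.68), P2=(42.38,18.80); sampled at t=k/3. Machine vertices: (108.73,16.30) → (79.43,76.27) → (57.31,126.89) → (42.38,168.15). Open path.

**Shape 2** — `<polygon>` closed polygon, stroke `#0000ff` → score (S435, F2624). Machine vertices: (127.17,45.22) → (121.45,30.82) → (49.26,110.60) → (127.17,45.22). Closed: final G1 returns to the first vertex.

; Generated by LaserGRBL
G21
G90
G00 X108.73 Y16.30
M3 S435
G01 X79.43 Y76.27 F2624
G01 X57.31 Y126.89
G01 X42.38 Y168.15
M5
G00 X127.17 Y45.22
M3 S435
G01 X121.45 Y30.82 F2624
G01 X49.26 Y110.60
G01 X127.17 Y45.22
M5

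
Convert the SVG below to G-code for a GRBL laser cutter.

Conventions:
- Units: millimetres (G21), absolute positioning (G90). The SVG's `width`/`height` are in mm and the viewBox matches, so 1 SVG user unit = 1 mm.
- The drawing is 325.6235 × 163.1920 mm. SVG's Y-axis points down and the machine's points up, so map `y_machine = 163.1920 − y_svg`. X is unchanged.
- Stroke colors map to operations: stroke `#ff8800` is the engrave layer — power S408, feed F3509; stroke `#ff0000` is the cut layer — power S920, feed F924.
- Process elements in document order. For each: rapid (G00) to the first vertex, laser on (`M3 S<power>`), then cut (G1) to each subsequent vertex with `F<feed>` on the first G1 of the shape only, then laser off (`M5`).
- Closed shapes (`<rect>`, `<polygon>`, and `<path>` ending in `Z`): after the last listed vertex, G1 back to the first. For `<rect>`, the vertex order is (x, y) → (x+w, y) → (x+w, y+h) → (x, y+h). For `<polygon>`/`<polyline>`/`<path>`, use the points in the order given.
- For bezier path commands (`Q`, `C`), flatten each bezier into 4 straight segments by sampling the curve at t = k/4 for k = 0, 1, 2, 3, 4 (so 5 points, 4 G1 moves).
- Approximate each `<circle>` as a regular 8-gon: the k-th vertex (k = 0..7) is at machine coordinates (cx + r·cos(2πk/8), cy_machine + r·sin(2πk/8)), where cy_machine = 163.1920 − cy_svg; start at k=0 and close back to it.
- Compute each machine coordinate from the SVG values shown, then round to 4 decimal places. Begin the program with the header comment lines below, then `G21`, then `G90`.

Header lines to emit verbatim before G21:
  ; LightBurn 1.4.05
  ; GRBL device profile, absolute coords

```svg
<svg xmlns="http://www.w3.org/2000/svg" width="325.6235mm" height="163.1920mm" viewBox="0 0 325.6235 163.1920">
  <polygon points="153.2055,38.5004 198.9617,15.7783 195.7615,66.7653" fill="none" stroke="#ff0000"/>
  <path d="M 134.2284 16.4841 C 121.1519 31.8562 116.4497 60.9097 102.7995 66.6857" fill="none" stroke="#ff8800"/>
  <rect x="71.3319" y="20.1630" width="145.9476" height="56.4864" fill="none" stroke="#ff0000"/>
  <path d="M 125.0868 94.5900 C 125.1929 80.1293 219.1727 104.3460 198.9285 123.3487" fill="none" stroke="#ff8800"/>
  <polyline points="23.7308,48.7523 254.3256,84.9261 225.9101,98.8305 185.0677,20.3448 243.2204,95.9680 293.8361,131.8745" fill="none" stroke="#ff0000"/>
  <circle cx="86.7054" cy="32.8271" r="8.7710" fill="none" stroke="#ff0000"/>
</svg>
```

; LightBurn 1.4.05
; GRBL device profile, absolute coords
G21
G90
G00 X153.2055 Y124.6916
M3 S920
G1 X198.9617 Y147.4137 F924
G1 X195.7615 Y96.4267
G1 X153.2055 Y124.6916
M5
G00 X134.2284 Y146.7079
M3 S408
G1 X125.7205 Y133.1910 F3509
G1 X118.7291 Y118.0086
G1 X111.6301 Y104.6253
G1 X102.7995 Y96.5063
M5
G00 X71.3319 Y143.0290
M3 S920
G1 X217.2795 Y143.0290 F924
G1 X217.2795 Y86.5426
G1 X71.3319 Y86.5426
G1 X71.3319 Y143.0290
M5
G00 X125.0868 Y68.6020
M3 S408
G1 X139.5162 Y72.8813 F3509
G1 X169.6390 Y66.7714
G1 X195.9462 Y54.3871
G1 X198.9285 Y39.8433
M5
G00 X23.7308 Y114.4397
M3 S920
G1 X254.3256 Y78.2659 F924
G1 X225.9101 Y64.3615
G1 X185.0677 Y142.8472
G1 X243.2204 Y67.2240
G1 X293.8361 Y31.3175
M5
G00 X95.4764 Y130.3649
M3 S920
G1 X92.9074 Y136.5669 F924
G1 X86.7054 Y139.1359
G1 X80.5034 Y136.5669
G1 X77.9344 Y130.3649
G1 X80.5034 Y124.1629
G1 X86.7054 Y121.5939
G1 X92.9074 Y124.1629
G1 X95.4764 Y130.3649
M5

1 u = 1 mm; y_m = 163.1920 − y.

[1] `<polygon>` regular polygon, #ff0000→cut S920 F924: (153.2055,124.6916) → (198.9617,147.4137) → (195.7615,96.4267) → (153.2055,124.6916) (closed)

[2] `<path>` cubic bezier, #ff8800→engrave S408 F3509: (134.2284,146.7079) → (125.7205,133.1910) → (118.7291,118.0086) → (111.6301,104.6253) → (102.7995,96.5063)

[3] `<rect>` rectangle, #ff0000→cut S920 F924: (71.3319,143.0290) → (217.2795,143.0290) → (217.2795,86.5426) → (71.3319,86.5426) → (71.3319,143.0290) (closed)

[4] `<path>` cubic bezier, #ff8800→engrave S408 F3509: (125.0868,68.6020) → (139.5162,72.8813) → (169.6390,66.7714) → (195.9462,54.3871) → (198.9285,39.8433)

[5] `<polyline>` open polyline, #ff0000→cut S920 F924: (23.7308,114.4397) → (254.3256,78.2659) → (225.9101,64.3615) → (185.0677,142.8472) → (243.2204,67.2240) → (293.8361,31.3175)

[6] `<circle>` circle, #ff0000→cut S920 F924: (95.4764,130.3649) → (92.9074,136.5669) → (86.7054,139.1359) → (80.5034,136.5669) → (77.9344,130.3649) → (80.5034,124.1629) → (86.7054,121.5939) → (92.9074,124.1629) → (95.4764,130.3649) (closed)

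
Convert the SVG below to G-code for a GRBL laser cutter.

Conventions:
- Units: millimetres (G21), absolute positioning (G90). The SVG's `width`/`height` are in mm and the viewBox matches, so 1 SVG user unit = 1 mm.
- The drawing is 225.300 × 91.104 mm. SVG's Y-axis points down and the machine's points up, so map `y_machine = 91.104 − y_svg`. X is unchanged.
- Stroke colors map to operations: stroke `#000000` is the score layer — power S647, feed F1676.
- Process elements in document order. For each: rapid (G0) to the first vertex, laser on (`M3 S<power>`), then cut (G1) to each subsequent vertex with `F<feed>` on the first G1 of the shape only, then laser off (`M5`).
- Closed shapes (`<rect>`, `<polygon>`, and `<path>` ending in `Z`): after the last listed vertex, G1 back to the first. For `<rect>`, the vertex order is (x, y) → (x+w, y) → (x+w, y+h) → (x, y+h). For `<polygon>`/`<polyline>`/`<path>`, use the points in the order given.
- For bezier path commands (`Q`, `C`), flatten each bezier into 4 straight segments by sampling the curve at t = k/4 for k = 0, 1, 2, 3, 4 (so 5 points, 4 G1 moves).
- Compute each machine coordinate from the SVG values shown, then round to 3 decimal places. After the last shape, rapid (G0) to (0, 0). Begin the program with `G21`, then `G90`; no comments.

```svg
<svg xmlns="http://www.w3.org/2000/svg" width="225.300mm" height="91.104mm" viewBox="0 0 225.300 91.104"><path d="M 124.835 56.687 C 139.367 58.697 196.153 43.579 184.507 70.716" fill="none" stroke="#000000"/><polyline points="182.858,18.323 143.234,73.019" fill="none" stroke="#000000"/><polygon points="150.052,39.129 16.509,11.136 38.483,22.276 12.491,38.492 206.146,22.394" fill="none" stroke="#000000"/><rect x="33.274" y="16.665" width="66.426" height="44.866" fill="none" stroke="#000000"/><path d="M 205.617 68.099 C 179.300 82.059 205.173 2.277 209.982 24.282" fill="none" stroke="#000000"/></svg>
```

G21
G90
G0 X124.835 Y34.417
M3 S647
G1 X141.927 Y35.193 F1676
G1 X164.488 Y36.825
G1 X182.140 Y33.746
G1 X184.507 Y20.388
M5
G0 X182.858 Y72.781
M3 S647
G1 X143.234 Y18.085 F1676
M5
G0 X150.052 Y51.975
M3 S647
G1 X16.509 Y79.968 F1676
G1 X38.483 Y68.828
G1 X12.491 Y52.612
G1 X206.146 Y68.710
G1 X150.052 Y51.975
M5
G0 X33.274 Y74.439
M3 S647
G1 X99.700 Y74.439 F1676
G1 X99.700 Y29.573
G1 X33.274 Y29.573
G1 X33.274 Y74.439
M5
G0 X205.617 Y23.005
M3 S647
G1 X194.520 Y27.056 F1676
G1 X196.127 Y47.930
G1 X203.570 Y67.296
G1 X209.982 Y66.822
M5
G0 X0.000 Y0.000

Since the viewBox matches the mm dimensions, user units are millimetres directly. The only transform is the Y-flip y_m = 91.104 − y_svg.

Shape 1 is a cubic bezier drawn with `<path>`. Its stroke #000000 means score at S647, F1676. After flipping Y the toolpath is (124.835,34.417) → (141.927,35.193) → (164.488,36.825) → (182.140,33.746) → (184.507,20.388).

Shape 2 is a line segment drawn with `<polyline>`. Its stroke #000000 means score at S647, F1676. After flipping Y the toolpath is (182.858,72.781) → (143.234,18.085).

Shape 3 is a closed polygon drawn with `<polygon>`. Its stroke #000000 means score at S647, F1676. After flipping Y the toolpath is (150.052,51.975) → (16.509,79.968) → (38.483,68.828) → (12.491,52.612) → (206.146,68.710) → (150.052,51.975), returning to the start.

Shape 4 is a rectangle drawn with `<rect>`. Its stroke #000000 means score at S647, F1676. After flipping Y the toolpath is (33.274,74.439) → (99.700,74.439) → (99.700,29.573) → (33.274,29.573) → (33.274,74.439), returning to the start.

Shape 5 is a cubic bezier drawn with `<path>`. Its stroke #000000 means score at S647, F1676. After flipping Y the toolpath is (205.617,23.005) → (194.520,27.056) → (196.127,47.930) → (203.570,67.296) → (209.982,66.822).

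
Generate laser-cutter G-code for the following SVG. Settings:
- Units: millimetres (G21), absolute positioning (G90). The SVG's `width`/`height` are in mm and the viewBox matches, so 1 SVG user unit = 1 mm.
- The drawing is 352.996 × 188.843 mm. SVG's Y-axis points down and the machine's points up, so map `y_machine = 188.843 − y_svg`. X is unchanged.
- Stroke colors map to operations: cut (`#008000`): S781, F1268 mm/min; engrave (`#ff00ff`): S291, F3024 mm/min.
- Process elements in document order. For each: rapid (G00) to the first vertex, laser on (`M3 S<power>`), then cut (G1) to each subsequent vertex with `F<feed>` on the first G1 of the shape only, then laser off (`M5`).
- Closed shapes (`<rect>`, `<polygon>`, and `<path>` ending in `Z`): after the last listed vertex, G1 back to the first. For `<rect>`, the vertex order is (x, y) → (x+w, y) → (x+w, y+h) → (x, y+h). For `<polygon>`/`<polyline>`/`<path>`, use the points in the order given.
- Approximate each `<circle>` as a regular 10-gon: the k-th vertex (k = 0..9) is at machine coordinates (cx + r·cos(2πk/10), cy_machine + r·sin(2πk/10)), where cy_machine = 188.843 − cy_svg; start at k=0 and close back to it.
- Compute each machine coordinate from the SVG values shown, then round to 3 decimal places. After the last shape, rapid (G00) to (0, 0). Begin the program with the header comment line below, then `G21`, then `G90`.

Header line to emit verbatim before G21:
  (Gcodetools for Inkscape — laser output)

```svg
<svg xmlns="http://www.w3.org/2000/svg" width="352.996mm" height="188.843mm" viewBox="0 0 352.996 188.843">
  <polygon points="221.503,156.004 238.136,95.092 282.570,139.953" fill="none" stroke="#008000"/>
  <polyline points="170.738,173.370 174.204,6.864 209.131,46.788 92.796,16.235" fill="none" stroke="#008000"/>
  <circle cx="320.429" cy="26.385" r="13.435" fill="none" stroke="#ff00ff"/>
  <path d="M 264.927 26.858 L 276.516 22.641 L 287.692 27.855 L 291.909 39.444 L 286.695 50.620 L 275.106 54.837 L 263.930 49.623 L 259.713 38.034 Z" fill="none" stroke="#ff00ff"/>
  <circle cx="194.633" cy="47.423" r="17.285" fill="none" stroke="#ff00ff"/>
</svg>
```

Since the viewBox matches the mm dimensions, user units are millimetres directly. The only transform is the Y-flip y_m = 188.843 − y_svg.

Shape 1 is a regular polygon drawn with `<polygon>`. Its stroke #008000 means cut at S781, F1268. After flipping Y the toolpath is (221.503,32.839) → (238.136,93.751) → (282.570,48.890) → (221.503,32.839), returning to the start.

Shape 2 is a open polyline drawn with `<polyline>`. Its stroke #008000 means cut at S781, F1268. After flipping Y the toolpath is (170.738,15.473) → (174.204,181.979) → (209.131,142.055) → (92.796,172.608).

Shape 3 is a circle drawn with `<circle>`. Its stroke #ff00ff means engrave at S291, F3024. After flipping Y the toolpath is (333.864,162.458) → (331.298,170.355) → (324.581,175.235) → (316.277,175.235) → (309.560,170.355) → (306.994,162.458) → (309.560,154.561) → (316.277,149.681) → (324.581,149.681) → (331.298,154.561) → (333.864,162.458), returning to the start.

Shape 4 is a regular polygon drawn with `<path>`. Its stroke #ff00ff means engrave at S291, F3024. After flipping Y the toolpath is (264.927,161.985) → (276.516,166.202) → (287.692,160.988) → (291.909,149.399) → (286.695,138.223) → (275.106,134.006) → (263.930,139.220) → (259.713,150.809) → (264.927,161.985), returning to the start.

Shape 5 is a circle drawn with `<circle>`. Its stroke #ff00ff means engrave at S291, F3024. After flipping Y the toolpath is (211.918,141.420) → (208.617,151.580) → (199.974,157.859) → (189.292,157.859) → (180.649,151.580) → (177.348,141.420) → (180.649,131.260) → (189.292,124.981) → (199.974,124.981) → (208.617,131.260) → (211.918,141.420), returning to the start.

(Gcodetools for Inkscape — laser output)
G21
G90
G00 X221.503 Y32.839
M3 S781
G1 X238.136 Y93.751 F1268
G1 X282.570 Y48.890
G1 X221.503 Y32.839
M5
G00 X170.738 Y15.473
M3 S781
G1 X174.204 Y181.979 F1268
G1 X209.131 Y142.055
G1 X92.796 Y172.608
M5
G00 X333.864 Y162.458
M3 S291
G1 X331.298 Y170.355 F3024
G1 X324.581 Y175.235
G1 X316.277 Y175.235
G1 X309.560 Y170.355
G1 X306.994 Y162.458
G1 X309.560 Y154.561
G1 X316.277 Y149.681
G1 X324.581 Y149.681
G1 X331.298 Y154.561
G1 X333.864 Y162.458
M5
G00 X264.927 Y161.985
M3 S291
G1 X276.516 Y166.202 F3024
G1 X287.692 Y160.988
G1 X291.909 Y149.399
G1 X286.695 Y138.223
G1 X275.106 Y134.006
G1 X263.930 Y139.220
G1 X259.713 Y150.809
G1 X264.927 Y161.985
M5
G00 X211.918 Y141.420
M3 S291
G1 X208.617 Y151.580 F3024
G1 X199.974 Y157.859
G1 X189.292 Y157.859
G1 X180.649 Y151.580
G1 X177.348 Y141.420
G1 X180.649 Y131.260
G1 X189.292 Y124.981
G1 X199.974 Y124.981
G1 X208.617 Y131.260
G1 X211.918 Y141.420
M5
G00 X0.000 Y0.000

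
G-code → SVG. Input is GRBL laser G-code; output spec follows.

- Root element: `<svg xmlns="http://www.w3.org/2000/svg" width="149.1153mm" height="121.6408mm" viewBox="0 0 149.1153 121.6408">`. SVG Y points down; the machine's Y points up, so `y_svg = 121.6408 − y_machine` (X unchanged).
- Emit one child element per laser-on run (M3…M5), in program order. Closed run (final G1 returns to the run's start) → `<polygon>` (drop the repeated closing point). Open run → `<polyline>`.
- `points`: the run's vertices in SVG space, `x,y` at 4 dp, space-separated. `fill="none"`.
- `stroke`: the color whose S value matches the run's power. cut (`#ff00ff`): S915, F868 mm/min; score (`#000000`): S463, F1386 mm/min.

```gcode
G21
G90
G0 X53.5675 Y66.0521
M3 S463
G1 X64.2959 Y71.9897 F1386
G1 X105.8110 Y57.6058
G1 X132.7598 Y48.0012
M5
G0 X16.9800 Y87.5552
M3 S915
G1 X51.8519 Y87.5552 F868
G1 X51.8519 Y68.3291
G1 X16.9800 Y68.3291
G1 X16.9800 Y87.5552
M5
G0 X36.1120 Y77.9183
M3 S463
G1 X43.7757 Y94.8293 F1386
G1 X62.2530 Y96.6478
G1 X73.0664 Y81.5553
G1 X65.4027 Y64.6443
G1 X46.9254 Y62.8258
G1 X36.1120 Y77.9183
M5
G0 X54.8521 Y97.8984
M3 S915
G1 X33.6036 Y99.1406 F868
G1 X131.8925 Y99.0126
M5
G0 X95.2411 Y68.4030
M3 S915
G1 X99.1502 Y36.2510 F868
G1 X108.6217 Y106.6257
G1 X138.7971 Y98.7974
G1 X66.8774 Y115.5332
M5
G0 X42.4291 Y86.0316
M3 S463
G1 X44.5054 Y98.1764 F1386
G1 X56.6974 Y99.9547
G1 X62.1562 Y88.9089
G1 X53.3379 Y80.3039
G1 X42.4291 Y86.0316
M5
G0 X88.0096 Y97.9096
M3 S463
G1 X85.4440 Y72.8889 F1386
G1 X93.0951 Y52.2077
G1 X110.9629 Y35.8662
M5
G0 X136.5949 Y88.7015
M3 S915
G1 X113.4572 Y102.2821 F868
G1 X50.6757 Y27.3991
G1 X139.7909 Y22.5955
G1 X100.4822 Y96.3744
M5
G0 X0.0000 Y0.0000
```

y_svg = 121.6408 − y_m.

[1] S463→`#000000` (score); open run; points: 53.5675,55.5887 64.2959,49.6511 105.8110,64.0350 132.7598,73.6396

[2] S915→`#ff00ff` (cut); closed run; points: 16.9800,34.0856 51.8519,34.0856 51.8519,53.3117 16.9800,53.3117

[3] S463→`#000000` (score); closed run; points: 36.1120,43.7225 43.7757,26.8115 62.2530,24.9930 73.0664,40.0855 65.4027,56.9965 46.9254,58.8150

[4] S915→`#ff00ff` (cut); open run; points: 54.8521,23.7424 33.6036,22.5002 131.8925,22.6282

[5] S915→`#ff00ff` (cut); open run; points: 95.2411,53.2378 99.1502,85.3898 108.6217,15.0151 138.7971,22.8434 66.8774,6.1076

[6] S463→`#000000` (score); closed run; points: 42.4291,35.6092 44.5054,23.4644 56.6974,21.6861 62.1562,32.7319 53.3379,41.3369

[7] S463→`#000000` (score); open run; points: 88.0096,23.7312 85.4440,48.7519 93.0951,69.4331 110.9629,85.7746

[8] S915→`#ff00ff` (cut); open run; points: 136.5949,32.9393 113.4572,19.3587 50.6757,94.2417 139.7909,99.0453 100.4822,25.2664

<svg xmlns="http://www.w3.org/2000/svg" width="149.1153mm" height="121.6408mm" viewBox="0 0 149.1153 121.6408">
  <polyline points="53.5675,55.5887 64.2959,49.6511 105.8110,64.0350 132.7598,73.6396" fill="none" stroke="#000000"/>
  <polygon points="16.9800,34.0856 51.8519,34.0856 51.8519,53.3117 16.9800,53.3117" fill="none" stroke="#ff00ff"/>
  <polygon points="36.1120,43.7225 43.7757,26.8115 62.2530,24.9930 73.0664,40.0855 65.4027,56.9965 46.9254,58.8150" fill="none" stroke="#000000"/>
  <polyline points="54.8521,23.7424 33.6036,22.5002 131.8925,22.6282" fill="none" stroke="#ff00ff"/>
  <polyline points="95.2411,53.2378 99.1502,85.3898 108.6217,15.0151 138.7971,22.8434 66.8774,6.1076" fill="none" stroke="#ff00ff"/>
  <polygon points="42.4291,35.6092 44.5054,23.4644 56.6974,21.6861 62.1562,32.7319 53.3379,41.3369" fill="none" stroke="#000000"/>
  <polyline points="88.0096,23.7312 85.4440,48.7519 93.0951,69.4331 110.9629,85.7746" fill="none" stroke="#000000"/>
  <polyline points="136.5949,32.9393 113.4572,19.3587 50.6757,94.2417 139.7909,99.0453 100.4822,25.2664" fill="none" stroke="#ff00ff"/>
</svg>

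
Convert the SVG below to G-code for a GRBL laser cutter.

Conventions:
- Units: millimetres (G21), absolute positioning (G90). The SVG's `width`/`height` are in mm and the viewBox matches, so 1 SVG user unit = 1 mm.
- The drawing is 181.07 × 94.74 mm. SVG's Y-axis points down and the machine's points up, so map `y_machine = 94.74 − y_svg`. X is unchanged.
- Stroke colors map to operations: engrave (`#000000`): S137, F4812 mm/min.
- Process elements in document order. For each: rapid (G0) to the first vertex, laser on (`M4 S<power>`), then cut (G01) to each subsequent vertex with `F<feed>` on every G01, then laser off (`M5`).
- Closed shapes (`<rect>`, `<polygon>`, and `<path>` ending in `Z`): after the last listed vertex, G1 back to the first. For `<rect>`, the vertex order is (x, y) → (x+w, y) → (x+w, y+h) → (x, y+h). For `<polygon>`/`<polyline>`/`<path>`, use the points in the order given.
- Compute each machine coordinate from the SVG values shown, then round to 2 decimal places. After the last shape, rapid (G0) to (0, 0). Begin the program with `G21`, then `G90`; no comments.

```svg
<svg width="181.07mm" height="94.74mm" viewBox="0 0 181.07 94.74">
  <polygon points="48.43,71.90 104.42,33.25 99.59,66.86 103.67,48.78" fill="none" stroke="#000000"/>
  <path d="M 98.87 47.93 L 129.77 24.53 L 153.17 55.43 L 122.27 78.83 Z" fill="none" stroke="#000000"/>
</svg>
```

G21
G90
G0 X48.43 Y22.84
M4 S137
G01 X104.42 Y61.49 F4812
G01 X99.59 Y27.88 F4812
G01 X103.67 Y45.96 F4812
G01 X48.43 Y22.84 F4812
M5
G0 X98.87 Y46.81
M4 S137
G01 X129.77 Y70.21 F4812
G01 X153.17 Y39.31 F4812
G01 X122.27 Y15.91 F4812
G01 X98.87 Y46.81 F4812
M5
G0 X0.00 Y0.00

viewBox `0 0 181.07 94.74` with mm width/height → 1 unit = 1 mm. Flip: y_m = 94.74 − y_svg.

**Shape 1** — `<polygon>` closed polygon, stroke `#000000` → engrave (S137, F4812). Machine vertices: (48.43,22.84) → (104.42,61.49) → (99.59,27.88) → (103.67,45.96) → (48.43,22.84). Closed: final G1 returns to the first vertex.

**Shape 2** — `<path>` regular polygon, stroke `#000000` → engrave (S137, F4812). Machine vertices: (98.87,46.81) → (129.77,70.21) → (153.17,39.31) → (122.27,15.91) → (98.87,46.81). Closed: final G1 returns to the first vertex.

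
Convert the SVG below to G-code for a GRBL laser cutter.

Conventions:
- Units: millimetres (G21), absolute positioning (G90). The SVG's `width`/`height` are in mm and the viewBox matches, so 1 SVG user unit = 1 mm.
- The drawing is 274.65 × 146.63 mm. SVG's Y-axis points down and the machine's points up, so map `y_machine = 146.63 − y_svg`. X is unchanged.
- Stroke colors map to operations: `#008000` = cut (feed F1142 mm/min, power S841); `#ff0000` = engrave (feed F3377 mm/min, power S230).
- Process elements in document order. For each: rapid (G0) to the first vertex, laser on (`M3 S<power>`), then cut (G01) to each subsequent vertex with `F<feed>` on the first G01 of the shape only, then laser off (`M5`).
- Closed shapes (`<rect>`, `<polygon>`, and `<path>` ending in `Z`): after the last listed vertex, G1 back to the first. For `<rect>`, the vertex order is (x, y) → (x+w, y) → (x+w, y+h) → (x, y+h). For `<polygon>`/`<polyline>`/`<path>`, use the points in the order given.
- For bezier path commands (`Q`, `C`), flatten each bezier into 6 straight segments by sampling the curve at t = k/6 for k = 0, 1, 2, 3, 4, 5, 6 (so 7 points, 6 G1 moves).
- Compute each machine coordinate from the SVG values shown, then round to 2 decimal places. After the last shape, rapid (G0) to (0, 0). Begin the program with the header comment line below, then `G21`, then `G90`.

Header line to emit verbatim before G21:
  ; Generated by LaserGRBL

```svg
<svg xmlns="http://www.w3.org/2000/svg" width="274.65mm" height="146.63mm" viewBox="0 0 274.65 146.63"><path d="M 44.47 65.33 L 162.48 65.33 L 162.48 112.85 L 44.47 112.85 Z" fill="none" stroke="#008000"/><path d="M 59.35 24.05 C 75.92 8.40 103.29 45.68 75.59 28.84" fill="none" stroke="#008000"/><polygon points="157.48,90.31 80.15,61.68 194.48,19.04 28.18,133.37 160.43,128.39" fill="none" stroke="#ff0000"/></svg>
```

Since the viewBox matches the mm dimensions, user units are millimetres directly. The only transform is the Y-flip y_m = 146.63 − y_svg.

Shape 1 is a rectangle drawn with `<path>`. Its stroke #008000 means cut at S841, F1142. After flipping Y the toolpath is (44.47,81.30) → (162.48,81.30) → (162.48,33.78) → (44.47,33.78) → (44.47,81.30), returning to the start.

Shape 2 is a cubic bezier drawn with `<path>`. Its stroke #008000 means cut at S841, F1142. After flipping Y the toolpath is (59.35,122.58) → (68.23,126.49) → (77.08,124.55) → (84.07,119.74) → (87.37,115.03) → (85.16,113.38) → (75.59,117.79).

Shape 3 is a closed polygon drawn with `<polygon>`. Its stroke #ff0000 means engrave at S230, F3377. After flipping Y the toolpath is (157.48,56.32) → (80.15,84.95) → (194.48,127.59) → (28.18,13.26) → (160.43,18.24) → (157.48,56.32), returning to the start.

; Generated by LaserGRBL
G21
G90
G0 X44.47 Y81.30
M3 S841
G01 X162.48 Y81.30 F1142
G01 X162.48 Y33.78
G01 X44.47 Y33.78
G01 X44.47 Y81.30
M5
G0 X59.35 Y122.58
M3 S841
G01 X68.23 Y126.49 F1142
G01 X77.08 Y124.55
G01 X84.07 Y119.74
G01 X87.37 Y115.03
G01 X85.16 Y113.38
G01 X75.59 Y117.79
M5
G0 X157.48 Y56.32
M3 S230
G01 X80.15 Y84.95 F3377
G01 X194.48 Y127.59
G01 X28.18 Y13.26
G01 X160.43 Y18.24
G01 X157.48 Y56.32
M5
G0 X0.00 Y0.00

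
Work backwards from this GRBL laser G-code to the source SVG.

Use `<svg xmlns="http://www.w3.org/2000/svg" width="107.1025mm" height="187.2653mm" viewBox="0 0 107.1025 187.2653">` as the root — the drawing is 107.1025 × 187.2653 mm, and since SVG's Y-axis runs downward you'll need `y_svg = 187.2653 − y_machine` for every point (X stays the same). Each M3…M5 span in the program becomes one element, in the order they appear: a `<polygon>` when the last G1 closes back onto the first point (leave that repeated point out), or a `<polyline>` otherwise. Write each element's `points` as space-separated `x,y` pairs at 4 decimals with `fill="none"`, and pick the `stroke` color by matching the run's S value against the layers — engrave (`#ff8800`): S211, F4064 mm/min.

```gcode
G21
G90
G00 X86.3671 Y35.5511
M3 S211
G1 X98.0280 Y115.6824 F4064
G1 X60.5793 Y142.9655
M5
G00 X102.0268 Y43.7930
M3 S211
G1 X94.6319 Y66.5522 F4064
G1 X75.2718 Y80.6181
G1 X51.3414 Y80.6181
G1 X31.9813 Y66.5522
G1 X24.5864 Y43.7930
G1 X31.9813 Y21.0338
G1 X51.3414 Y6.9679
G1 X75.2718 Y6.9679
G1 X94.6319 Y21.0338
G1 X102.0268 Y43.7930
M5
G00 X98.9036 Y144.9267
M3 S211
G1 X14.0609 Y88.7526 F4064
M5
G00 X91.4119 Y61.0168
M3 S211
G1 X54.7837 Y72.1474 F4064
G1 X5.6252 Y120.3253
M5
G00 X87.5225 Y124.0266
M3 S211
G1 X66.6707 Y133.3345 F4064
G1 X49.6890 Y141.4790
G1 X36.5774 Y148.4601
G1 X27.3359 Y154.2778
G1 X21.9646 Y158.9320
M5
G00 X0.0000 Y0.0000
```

<svg xmlns="http://www.w3.org/2000/svg" width="107.1025mm" height="187.2653mm" viewBox="0 0 107.1025 187.2653">
  <polyline points="86.3671,151.7142 98.0280,71.5829 60.5793,44.2998" fill="none" stroke="#ff8800"/>
  <polygon points="102.0268,143.4723 94.6319,120.7131 75.2718,106.6472 51.3414,106.6472 31.9813,120.7131 24.5864,143.4723 31.9813,166.2315 51.3414,180.2974 75.2718,180.2974 94.6319,166.2315" fill="none" stroke="#ff8800"/>
  <polyline points="98.9036,42.3386 14.0609,98.5127" fill="none" stroke="#ff8800"/>
  <polyline points="91.4119,126.2485 54.7837,115.1179 5.6252,66.9400" fill="none" stroke="#ff8800"/>
  <polyline points="87.5225,63.2387 66.6707,53.9308 49.6890,45.7863 36.5774,38.8052 27.3359,32.9875 21.9646,28.3333" fill="none" stroke="#ff8800"/>
</svg>

Each laser-on run becomes one SVG element. Flip Y back into SVG space with y_svg = 187.2653 − y_machine. Every run uses S211, so all elements get stroke `#ff8800` (engrave).

Run 1: The run is open, so emit a `<polyline>` with points (Y-flipped): 86.3671,151.7142 98.0280,71.5829 60.5793,44.2998.

Run 2: The run returns to its start, so emit a `<polygon>` with points (Y-flipped): 102.0268,143.4723 94.6319,120.7131 75.2718,106.6472 51.3414,106.6472 31.9813,120.7131 24.5864,143.4723 31.9813,166.2315 51.3414,180.2974 75.2718,180.2974 94.6319,166.2315.

Run 3: The run is open, so emit a `<polyline>` with points (Y-flipped): 98.9036,42.3386 14.0609,98.5127.

Run 4: The run is open, so emit a `<polyline>` with points (Y-flipped): 91.4119,126.2485 54.7837,115.1179 5.6252,66.9400.

Run 5: The run is open, so emit a `<polyline>` with points (Y-flipped): 87.5225,63.2387 66.6707,53.9308 49.6890,45.7863 36.5774,38.8052 27.3359,32.9875 21.9646,28.3333.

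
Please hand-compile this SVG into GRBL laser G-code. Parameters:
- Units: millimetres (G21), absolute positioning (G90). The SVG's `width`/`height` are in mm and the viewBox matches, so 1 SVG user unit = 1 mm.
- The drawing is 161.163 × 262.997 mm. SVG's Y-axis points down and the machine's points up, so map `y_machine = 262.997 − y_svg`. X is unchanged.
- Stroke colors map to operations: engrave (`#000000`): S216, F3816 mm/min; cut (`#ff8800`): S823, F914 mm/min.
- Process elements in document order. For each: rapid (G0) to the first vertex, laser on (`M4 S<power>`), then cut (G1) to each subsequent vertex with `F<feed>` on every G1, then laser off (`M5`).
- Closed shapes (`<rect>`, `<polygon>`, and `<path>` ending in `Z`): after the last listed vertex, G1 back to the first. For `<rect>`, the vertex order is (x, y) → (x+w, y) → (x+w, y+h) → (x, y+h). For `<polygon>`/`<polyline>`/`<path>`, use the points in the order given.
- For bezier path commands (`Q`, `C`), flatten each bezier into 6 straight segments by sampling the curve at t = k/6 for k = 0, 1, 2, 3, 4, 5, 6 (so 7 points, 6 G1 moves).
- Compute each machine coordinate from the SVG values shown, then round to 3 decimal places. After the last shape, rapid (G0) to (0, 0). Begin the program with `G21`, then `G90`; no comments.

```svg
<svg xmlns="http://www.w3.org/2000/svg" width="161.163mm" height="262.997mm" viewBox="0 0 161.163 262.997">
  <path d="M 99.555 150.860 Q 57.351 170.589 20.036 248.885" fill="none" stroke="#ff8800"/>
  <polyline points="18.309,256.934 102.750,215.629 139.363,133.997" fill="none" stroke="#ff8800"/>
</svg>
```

Since the viewBox matches the mm dimensions, user units are millimetres directly. The only transform is the Y-flip y_m = 262.997 − y_svg.

Shape 1 is a quadratic bezier drawn with `<path>`. Its stroke #ff8800 means cut at S823, F914. After flipping Y the toolpath is (99.555,112.137) → (85.623,103.934) → (71.962,92.477) → (58.573,77.766) → (45.456,59.802) → (32.610,38.584) → (20.036,14.112).

Shape 2 is a open polyline drawn with `<polyline>`. Its stroke #ff8800 means cut at S823, F914. After flipping Y the toolpath is (18.309,6.063) → (102.750,47.368) → (139.363,129.000).

G21
G90
G0 X99.555 Y112.137
M4 S823
G1 X85.623 Y103.934 F914
G1 X71.962 Y92.477 F914
G1 X58.573 Y77.766 F914
G1 X45.456 Y59.802 F914
G1 X32.610 Y38.584 F914
G1 X20.036 Y14.112 F914
M5
G0 X18.309 Y6.063
M4 S823
G1 X102.750 Y47.368 F914
G1 X139.363 Y129.000 F914
M5
G0 X0.000 Y0.000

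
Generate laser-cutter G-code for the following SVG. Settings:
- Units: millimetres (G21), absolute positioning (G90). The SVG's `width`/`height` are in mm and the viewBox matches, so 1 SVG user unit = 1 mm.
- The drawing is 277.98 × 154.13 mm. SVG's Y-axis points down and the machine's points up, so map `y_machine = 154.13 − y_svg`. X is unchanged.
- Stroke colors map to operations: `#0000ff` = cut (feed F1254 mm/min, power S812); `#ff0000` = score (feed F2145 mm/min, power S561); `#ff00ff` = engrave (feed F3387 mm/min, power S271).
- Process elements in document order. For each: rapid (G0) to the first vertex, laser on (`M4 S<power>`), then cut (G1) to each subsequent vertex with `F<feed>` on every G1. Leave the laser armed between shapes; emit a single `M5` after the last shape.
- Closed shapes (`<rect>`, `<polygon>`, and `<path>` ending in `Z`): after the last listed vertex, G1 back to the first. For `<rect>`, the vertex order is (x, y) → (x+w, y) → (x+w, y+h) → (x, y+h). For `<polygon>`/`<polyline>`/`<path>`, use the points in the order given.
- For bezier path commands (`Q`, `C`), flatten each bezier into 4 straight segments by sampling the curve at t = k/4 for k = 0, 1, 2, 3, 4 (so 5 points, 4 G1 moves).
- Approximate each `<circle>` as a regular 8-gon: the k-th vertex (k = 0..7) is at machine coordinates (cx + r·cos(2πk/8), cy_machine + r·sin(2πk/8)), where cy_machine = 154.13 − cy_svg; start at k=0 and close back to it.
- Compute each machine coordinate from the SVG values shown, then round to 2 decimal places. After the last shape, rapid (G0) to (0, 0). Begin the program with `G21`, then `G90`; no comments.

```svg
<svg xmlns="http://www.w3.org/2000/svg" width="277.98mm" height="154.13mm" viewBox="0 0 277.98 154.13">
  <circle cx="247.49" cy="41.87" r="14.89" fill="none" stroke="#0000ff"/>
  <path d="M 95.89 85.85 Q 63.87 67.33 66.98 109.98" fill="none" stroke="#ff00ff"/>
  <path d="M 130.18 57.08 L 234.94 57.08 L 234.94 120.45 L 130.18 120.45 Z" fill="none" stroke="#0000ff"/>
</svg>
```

G21
G90
G0 X262.38 Y112.26
M4 S812
G1 X258.02 Y122.79 F1254
G1 X247.49 Y127.15 F1254
G1 X236.96 Y122.79 F1254
G1 X232.60 Y112.26 F1254
G1 X236.96 Y101.73 F1254
G1 X247.49 Y97.37 F1254
G1 X258.02 Y101.73 F1254
G1 X262.38 Y112.26 F1254
G0 X95.89 Y68.28
M4 S271
G1 X82.08 Y73.72 F3387
G1 X72.65 Y71.51 F3387
G1 X67.62 Y61.65 F3387
G1 X66.98 Y44.15 F3387
G0 X130.18 Y97.05
M4 S812
G1 X234.94 Y97.05 F1254
G1 X234.94 Y33.68 F1254
G1 X130.18 Y33.68 F1254
G1 X130.18 Y97.05 F1254
M5
G0 X0.00 Y0.00

viewBox `0 0 277.98 154.13` with mm width/height → 1 unit = 1 mm. Flip: y_m = 154.13 − y_svg.

**Shape 1** — `<circle>` circle, stroke `#0000ff` → cut (S812, F1254). Machine vertices: (262.38,112.26) → (258.02,122.79) → (247.49,127.15) → (236.96,122.79) → (232.60,112.26) → (236.96,101.73) → (247.49,97.37) → (258.02,101.73) → (262.38,112.26). Closed: final G1 returns to the first vertex.

**Shape 2** — `<path>` quadratic bezier, stroke `#ff00ff` → engrave (S271, F3387). Control points (SVG): P0=(95.89,85.85), P1=(63.87,67.33), P2=(66.98,109.98); sampled at t=k/4. Machine vertices: (95.89,68.28) → (82.08,73.72) → (72.65,71.51) → (67.62,61.65) → (66.98,44.15). Open path.

**Shape 3** — `<path>` rectangle, stroke `#0000ff` → cut (S812, F1254). Machine vertices: (130.18,97.05) → (234.94,97.05) → (234.94,33.68) → (130.18,33.68) → (130.18,97.05). Closed: final G1 returns to the first vertex.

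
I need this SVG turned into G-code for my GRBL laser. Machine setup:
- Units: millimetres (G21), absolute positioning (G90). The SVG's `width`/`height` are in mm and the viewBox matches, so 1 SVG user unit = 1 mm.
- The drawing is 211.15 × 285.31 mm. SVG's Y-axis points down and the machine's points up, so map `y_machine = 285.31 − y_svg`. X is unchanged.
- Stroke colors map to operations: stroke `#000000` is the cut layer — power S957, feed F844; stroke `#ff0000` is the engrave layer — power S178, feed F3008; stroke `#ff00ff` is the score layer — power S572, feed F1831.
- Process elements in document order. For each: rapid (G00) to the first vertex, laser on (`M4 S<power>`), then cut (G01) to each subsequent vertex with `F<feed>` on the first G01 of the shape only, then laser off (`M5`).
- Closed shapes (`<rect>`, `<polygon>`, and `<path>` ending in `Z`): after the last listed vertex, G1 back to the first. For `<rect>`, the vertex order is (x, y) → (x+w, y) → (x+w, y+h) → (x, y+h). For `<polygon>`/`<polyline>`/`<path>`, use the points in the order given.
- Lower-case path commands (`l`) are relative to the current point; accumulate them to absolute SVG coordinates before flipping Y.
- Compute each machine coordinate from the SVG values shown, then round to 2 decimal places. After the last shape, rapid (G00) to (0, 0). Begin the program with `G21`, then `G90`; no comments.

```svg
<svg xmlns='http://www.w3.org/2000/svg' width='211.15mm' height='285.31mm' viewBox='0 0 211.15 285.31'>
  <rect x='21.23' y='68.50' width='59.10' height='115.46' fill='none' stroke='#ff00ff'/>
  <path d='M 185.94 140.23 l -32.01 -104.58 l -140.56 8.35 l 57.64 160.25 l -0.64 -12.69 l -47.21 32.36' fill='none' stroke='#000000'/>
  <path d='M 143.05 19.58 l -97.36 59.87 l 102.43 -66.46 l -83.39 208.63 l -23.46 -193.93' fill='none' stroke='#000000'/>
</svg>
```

G21
G90
G00 X21.23 Y216.81
M4 S572
G01 X80.33 Y216.81 F1831
G01 X80.33 Y101.35
G01 X21.23 Y101.35
G01 X21.23 Y216.81
M5
G00 X185.94 Y145.08
M4 S957
G01 X153.93 Y249.66 F844
G01 X13.37 Y241.31
G01 X71.01 Y81.06
G01 X70.37 Y93.75
G01 X23.16 Y61.39
M5
G00 X143.05 Y265.73
M4 S957
G01 X45.69 Y205.86 F844
G01 X148.12 Y272.32
G01 X64.73 Y63.69
G01 X41.27 Y257.62
M5
G00 X0.00 Y0.00

viewBox `0 0 211.15 285.31` with mm width/height → 1 unit = 1 mm. Flip: y_m = 285.31 − y_svg.

**Shape 1** — `<rect>` rectangle, stroke `#ff00ff` → score (S572, F1831). Machine vertices: (21.23,216.81) → (80.33,216.81) → (80.33,101.35) → (21.23,101.35) → (21.23,216.81). Closed: final G1 returns to the first vertex.

**Shape 2** — `<path>` open polyline, stroke `#000000` → cut (S957, F844). Machine vertices: (185.94,145.08) → (153.93,249.66) → (13.37,241.31) → (71.01,81.06) → (70.37,93.75) → (23.16,61.39). Open path.

**Shape 3** — `<path>` open polyline, stroke `#000000` → cut (S957, F844). Machine vertices: (143.05,265.73) → (45.69,205.86) → (148.12,272.32) → (64.73,63.69) → (41.27,257.62). Open path.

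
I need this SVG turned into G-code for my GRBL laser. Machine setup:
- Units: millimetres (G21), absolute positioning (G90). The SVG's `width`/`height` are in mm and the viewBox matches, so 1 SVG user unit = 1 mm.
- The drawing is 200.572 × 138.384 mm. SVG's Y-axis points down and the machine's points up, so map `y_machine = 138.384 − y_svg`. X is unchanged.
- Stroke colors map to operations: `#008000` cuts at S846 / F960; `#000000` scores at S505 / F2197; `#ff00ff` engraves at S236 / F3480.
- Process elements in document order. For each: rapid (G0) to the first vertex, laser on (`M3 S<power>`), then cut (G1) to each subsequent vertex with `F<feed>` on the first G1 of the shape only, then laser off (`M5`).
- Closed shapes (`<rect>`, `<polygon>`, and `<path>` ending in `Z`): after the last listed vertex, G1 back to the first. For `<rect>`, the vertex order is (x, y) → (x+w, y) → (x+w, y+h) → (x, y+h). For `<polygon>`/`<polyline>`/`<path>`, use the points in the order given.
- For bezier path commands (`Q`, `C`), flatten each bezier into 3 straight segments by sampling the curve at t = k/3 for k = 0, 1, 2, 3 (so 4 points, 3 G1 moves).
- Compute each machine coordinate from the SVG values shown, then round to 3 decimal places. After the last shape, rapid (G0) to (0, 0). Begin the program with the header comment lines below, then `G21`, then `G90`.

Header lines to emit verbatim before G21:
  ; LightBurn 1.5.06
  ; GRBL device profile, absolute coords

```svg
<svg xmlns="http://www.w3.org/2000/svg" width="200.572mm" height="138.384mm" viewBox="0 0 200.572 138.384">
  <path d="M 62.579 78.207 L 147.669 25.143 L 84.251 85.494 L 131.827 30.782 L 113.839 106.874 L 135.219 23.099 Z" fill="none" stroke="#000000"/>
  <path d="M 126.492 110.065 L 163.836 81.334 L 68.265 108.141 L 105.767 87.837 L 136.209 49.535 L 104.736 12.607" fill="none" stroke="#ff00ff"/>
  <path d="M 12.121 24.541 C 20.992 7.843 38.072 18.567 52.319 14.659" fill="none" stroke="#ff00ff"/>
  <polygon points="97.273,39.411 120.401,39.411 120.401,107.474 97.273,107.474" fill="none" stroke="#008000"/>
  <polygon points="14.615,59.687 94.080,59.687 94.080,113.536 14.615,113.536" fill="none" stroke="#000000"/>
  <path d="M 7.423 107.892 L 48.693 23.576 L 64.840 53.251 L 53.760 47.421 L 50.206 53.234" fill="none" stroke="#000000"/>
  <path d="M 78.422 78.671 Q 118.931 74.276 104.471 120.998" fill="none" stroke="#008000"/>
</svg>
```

; LightBurn 1.5.06
; GRBL device profile, absolute coords
G21
G90
G0 X62.579 Y60.177
M3 S505
G1 X147.669 Y113.241 F2197
G1 X84.251 Y52.890
G1 X131.827 Y107.602
G1 X113.839 Y31.510
G1 X135.219 Y115.285
G1 X62.579 Y60.177
M5
G0 X126.492 Y28.319
M3 S236
G1 X163.836 Y57.050 F3480
G1 X68.265 Y30.243
G1 X105.767 Y50.547
G1 X136.209 Y88.849
G1 X104.736 Y125.777
M5
G0 X12.121 Y113.843
M3 S236
G1 X23.319 Y122.958 F3480
G1 X37.537 Y123.137
G1 X52.319 Y123.725
M5
G0 X97.273 Y98.973
M3 S846
G1 X120.401 Y98.973 F960
G1 X120.401 Y30.910
G1 X97.273 Y30.910
G1 X97.273 Y98.973
M5
G0 X14.615 Y78.697
M3 S505
G1 X94.080 Y78.697 F2197
G1 X94.080 Y24.848
G1 X14.615 Y24.848
G1 X14.615 Y78.697
M5
G0 X7.423 Y30.492
M3 S505
G1 X48.693 Y114.808 F2197
G1 X64.840 Y85.133
G1 X53.760 Y90.963
G1 X50.206 Y85.150
M5
G0 X78.422 Y59.713
M3 S846
G1 X99.320 Y56.963 F960
G1 X108.003 Y42.854
G1 X104.471 Y17.386
M5
G0 X0.000 Y0.000

viewBox `0 0 200.572 138.384` with mm width/height → 1 unit = 1 mm. Flip: y_m = 138.384 − y_svg.

**Shape 1** — `<path>` closed polygon, stroke `#000000` → score (S505, F2197). Machine vertices: (62.579,60.177) → (147.669,113.241) → (84.251,52.890) → (131.827,107.602) → (113.839,31.510) → (135.219,115.285) → (62.579,60.177). Closed: final G1 returns to the first vertex.

**Shape 2** — `<path>` open polyline, stroke `#ff00ff` → engrave (S236, F3480). Machine vertices: (126.492,28.319) → (163.836,57.050) → (68.265,30.243) → (105.767,50.547) → (136.209,88.849) → (104.736,125.777). Open path.

**Shape 3** — `<path>` cubic bezier, stroke `#ff00ff` → engrave (S236, F3480). Control points (SVG): P0=(12.121,24.541), P1=(20.992,7.843), P2=(38.072,18.567), P3=(52.319,14.659); sampled at t=k/3. Machine vertices: (12.121,113.843) → (23.319,122.958) → (37.537,123.137) → (52.319,123.725). Open path.

**Shape 4** — `<polygon>` rectangle, stroke `#008000` → cut (S846, F960). Machine vertices: (97.273,98.973) → (120.401,98.973) → (120.401,30.910) → (97.273,30.910) → (97.273,98.973). Closed: final G1 returns to the first vertex.

**Shape 5** — `<polygon>` rectangle, stroke `#000000` → score (S505, F2197). Machine vertices: (14.615,78.697) → (94.080,78.697) → (94.080,24.848) → (14.615,24.848) → (14.615,78.697). Closed: final G1 returns to the first vertex.

**Shape 6** — `<path>` open polyline, stroke `#000000` → score (S505, F2197). Machine vertices: (7.423,30.492) → (48.693,114.808) → (64.840,85.133) → (53.760,90.963) → (50.206,85.150). Open path.

**Shape 7** — `<path>` quadratic bezier, stroke `#008000` → cut (S846, F960). Control points (SVG): P0=(78.422,78.671), P1=(118.931,74.276), P2=(104.471,120.998); sampled at t=k/3. Machine vertices: (78.422,59.713) → (99.320,56.963) → (108.003,42.854) → (104.471,17.386). Open path.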